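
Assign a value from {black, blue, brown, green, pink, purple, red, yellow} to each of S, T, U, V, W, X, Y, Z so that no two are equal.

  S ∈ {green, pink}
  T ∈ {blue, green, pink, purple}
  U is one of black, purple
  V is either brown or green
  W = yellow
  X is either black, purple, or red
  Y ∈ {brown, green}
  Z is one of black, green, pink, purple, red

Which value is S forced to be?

pink

W has just one choice, so W = yellow.
The 7 still-open variables together cover exactly {black, blue, brown, green, pink, purple, red} — 7 values for 7 variables — and blue appears only in T's list, so T = blue.
V and Y share exactly the 2 values {brown, green}; by pigeonhole those values go to them, so strike brown, green from S, Z.
So S = pink.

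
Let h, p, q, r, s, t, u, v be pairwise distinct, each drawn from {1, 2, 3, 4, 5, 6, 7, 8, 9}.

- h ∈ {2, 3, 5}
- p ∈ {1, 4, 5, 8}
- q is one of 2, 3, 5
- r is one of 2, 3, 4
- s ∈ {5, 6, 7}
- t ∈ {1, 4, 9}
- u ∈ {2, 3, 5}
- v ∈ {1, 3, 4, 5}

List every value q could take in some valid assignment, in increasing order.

h, q, u between them cover only {2, 3, 5} — a naked triple. Remove those values from p, r, s, v.
That leaves r = 4. Remove 4 from p, t, v.
v's domain is down to {1}, so v = 1. So p, t can't be 1.
p has just one choice, so p = 8.
t has just one choice, so t = 9.
No further eliminations apply; q can still be any of 2, 3, 5.

2, 3, 5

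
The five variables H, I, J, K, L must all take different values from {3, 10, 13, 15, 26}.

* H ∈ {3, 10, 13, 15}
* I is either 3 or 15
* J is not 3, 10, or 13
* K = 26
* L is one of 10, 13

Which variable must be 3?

I

K's domain is down to {26}, so K = 26. So J can't be 26.
That leaves J = 15. Remove 15 from H, I.
So 3 goes to I.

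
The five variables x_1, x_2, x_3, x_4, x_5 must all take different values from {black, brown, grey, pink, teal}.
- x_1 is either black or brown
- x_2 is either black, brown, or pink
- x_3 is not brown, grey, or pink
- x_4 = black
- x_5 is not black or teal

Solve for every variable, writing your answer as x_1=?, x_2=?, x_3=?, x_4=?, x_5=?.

x_4's domain is down to {black}, so x_4 = black. Eliminate black elsewhere: x_1, x_2, x_3.
That leaves x_1 = brown. Remove brown from x_2, x_5.
x_2 must be pink (only option left). Eliminate pink elsewhere: x_5.
x_3 has just one choice, so x_3 = teal.
x_5's domain is down to {grey}, so x_5 = grey.

x_1=brown, x_2=pink, x_3=teal, x_4=black, x_5=grey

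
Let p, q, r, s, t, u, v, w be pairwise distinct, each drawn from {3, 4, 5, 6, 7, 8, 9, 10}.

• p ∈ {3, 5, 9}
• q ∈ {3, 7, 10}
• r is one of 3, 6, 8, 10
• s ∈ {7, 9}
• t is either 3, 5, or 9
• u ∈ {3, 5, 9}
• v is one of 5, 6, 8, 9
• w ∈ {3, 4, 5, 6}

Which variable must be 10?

Among the 8 variables, 4 fits only w (and all 8 values in {3, 4, 5, 6, 7, 8, 9, 10} must be used), so w = 4.
p, t, u between them cover only {3, 5, 9} — a naked triple. Remove those values from q, r, s, v.
s's domain is down to {7}, so s = 7. Eliminate 7 elsewhere: q.
So 10 goes to q.

q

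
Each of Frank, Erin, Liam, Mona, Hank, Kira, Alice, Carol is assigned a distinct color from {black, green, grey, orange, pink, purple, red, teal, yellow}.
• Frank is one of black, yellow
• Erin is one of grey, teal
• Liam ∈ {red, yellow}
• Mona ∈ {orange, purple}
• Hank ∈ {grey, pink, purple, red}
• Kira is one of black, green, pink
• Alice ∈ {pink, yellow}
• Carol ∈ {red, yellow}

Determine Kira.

green

Liam and Carol share exactly the 2 values {red, yellow}; by pigeonhole those values go to them, so strike red, yellow from Frank, Hank, Alice.
Frank's domain is down to {black}, so Frank = black. Strike black from Kira.
Alice has just one choice, so Alice = pink. Remove pink from Hank, Kira.
So Kira = green.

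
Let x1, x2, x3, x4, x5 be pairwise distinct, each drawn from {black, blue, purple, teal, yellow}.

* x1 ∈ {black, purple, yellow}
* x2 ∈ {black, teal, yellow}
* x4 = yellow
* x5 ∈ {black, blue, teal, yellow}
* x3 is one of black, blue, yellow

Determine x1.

x4 must be yellow (only option left). Strike yellow from x1, x2, x3, x5.
The 4 still-open variables draw from only 4 values {black, blue, purple, teal}, so each is used; only x1 can be purple, hence x1 = purple.

purple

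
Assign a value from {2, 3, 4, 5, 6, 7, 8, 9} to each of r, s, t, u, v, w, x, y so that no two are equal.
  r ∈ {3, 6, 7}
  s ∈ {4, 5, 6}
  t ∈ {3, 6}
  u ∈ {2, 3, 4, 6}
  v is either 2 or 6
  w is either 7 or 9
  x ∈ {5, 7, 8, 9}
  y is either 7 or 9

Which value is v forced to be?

Among the 8 variables, 8 fits only x (and all 8 values in {2, 3, 4, 5, 6, 7, 8, 9} must be used), so x = 8.
The 7 still-open variables together cover exactly {2, 3, 4, 5, 6, 7, 9} — 7 values for 7 variables — and 5 appears only in s's list, so s = 5.
The 6 still-open variables together cover exactly {2, 3, 4, 6, 7, 9} — 6 values for 6 variables — and 4 appears only in u's list, so u = 4.
The 5 still-open variables draw from only 5 values {2, 3, 6, 7, 9}, so each is used; only v can be 2, hence v = 2.

2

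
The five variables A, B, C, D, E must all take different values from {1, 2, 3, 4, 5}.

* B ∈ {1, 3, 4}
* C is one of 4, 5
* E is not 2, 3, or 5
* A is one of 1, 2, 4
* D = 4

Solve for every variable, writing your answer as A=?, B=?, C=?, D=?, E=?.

A=2, B=3, C=5, D=4, E=1

D has just one choice, so D = 4. So A, B, C, E can't be 4.
That leaves E = 1. Strike 1 from A, B.
A must be 2 (only option left).
B must be 3 (only option left).
C has just one choice, so C = 5.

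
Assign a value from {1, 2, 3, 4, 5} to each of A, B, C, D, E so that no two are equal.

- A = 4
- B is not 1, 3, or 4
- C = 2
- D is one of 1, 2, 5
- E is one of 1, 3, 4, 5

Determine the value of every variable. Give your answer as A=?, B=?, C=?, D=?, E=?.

A=4, B=5, C=2, D=1, E=3

A's domain is down to {4}, so A = 4. Eliminate 4 elsewhere: E.
C has just one choice, so C = 2. So B, D can't be 2.
B has just one choice, so B = 5. Remove 5 from D, E.
D has just one choice, so D = 1. Remove 1 from E.
E has just one choice, so E = 3.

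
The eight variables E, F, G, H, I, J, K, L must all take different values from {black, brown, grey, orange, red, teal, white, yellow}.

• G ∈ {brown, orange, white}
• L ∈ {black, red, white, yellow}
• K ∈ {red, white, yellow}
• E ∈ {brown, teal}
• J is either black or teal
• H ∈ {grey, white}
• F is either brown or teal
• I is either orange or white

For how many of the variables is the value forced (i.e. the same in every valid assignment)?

2

The 8 variables draw from only 8 values {black, brown, grey, orange, red, teal, white, yellow}, so each is used; only H can be grey, hence H = grey.
E and F between them cover only {brown, teal} — a naked pair. Remove those values from G, J.
J has just one choice, so J = black. So L can't be black.
G and I share exactly the 2 values {orange, white}; by pigeonhole those values go to them, so strike orange, white from K, L.
Determined: H=grey, J=black. The other variables each still have more than one consistent value. That makes 2.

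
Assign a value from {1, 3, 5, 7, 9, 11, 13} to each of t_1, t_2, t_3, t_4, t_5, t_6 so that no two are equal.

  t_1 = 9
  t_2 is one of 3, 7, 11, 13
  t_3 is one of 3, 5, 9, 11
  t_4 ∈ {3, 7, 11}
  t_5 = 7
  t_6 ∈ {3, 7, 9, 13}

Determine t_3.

t_1's domain is down to {9}, so t_1 = 9. Eliminate 9 elsewhere: t_3, t_6.
t_5 must be 7 (only option left). Strike 7 from t_2, t_4, t_6.
Among the 4 still-open variables, 5 fits only t_3 (and all 4 values in {3, 5, 11, 13} must be used), so t_3 = 5.

5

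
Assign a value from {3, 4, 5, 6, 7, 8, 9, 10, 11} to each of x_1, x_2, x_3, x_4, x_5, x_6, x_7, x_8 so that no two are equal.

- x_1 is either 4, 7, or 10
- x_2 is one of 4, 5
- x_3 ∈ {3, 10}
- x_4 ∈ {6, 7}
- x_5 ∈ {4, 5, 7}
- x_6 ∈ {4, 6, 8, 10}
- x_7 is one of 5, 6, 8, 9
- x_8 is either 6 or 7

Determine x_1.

10

The 8 variables draw from only 8 values {3, 4, 5, 6, 7, 8, 9, 10}, so each is used; only x_3 can be 3, hence x_3 = 3.
Among the 7 still-open variables, 9 fits only x_7 (and all 7 values in {4, 5, 6, 7, 8, 9, 10} must be used), so x_7 = 9.
The 6 still-open variables together cover exactly {4, 5, 6, 7, 8, 10} — 6 values for 6 variables — and 8 appears only in x_6's list, so x_6 = 8.
The 5 still-open variables draw from only 5 values {4, 5, 6, 7, 10}, so each is used; only x_1 can be 10, hence x_1 = 10.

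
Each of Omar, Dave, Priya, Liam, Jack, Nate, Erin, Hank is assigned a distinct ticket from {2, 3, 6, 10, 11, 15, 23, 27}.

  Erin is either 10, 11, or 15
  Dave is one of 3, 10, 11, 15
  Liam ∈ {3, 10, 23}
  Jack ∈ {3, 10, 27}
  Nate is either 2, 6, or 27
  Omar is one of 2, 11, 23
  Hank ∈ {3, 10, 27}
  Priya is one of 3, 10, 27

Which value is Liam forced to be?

The 8 variables draw from only 8 values {2, 3, 6, 10, 11, 15, 23, 27}, so each is used; only Nate can be 6, hence Nate = 6.
Among the 7 still-open variables, 2 fits only Omar (and all 7 values in {2, 3, 10, 11, 15, 23, 27} must be used), so Omar = 2.
Among the 6 still-open variables, 23 fits only Liam (and all 6 values in {3, 10, 11, 15, 23, 27} must be used), so Liam = 23.

23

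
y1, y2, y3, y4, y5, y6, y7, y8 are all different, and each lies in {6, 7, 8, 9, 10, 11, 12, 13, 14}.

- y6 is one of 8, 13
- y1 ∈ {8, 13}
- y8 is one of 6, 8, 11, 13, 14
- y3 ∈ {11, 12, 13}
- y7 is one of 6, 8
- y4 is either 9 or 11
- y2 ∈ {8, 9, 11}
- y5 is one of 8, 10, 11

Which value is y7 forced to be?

6

The 8 variables draw from only 8 values {6, 8, 9, 10, 11, 12, 13, 14}, so each is used; only y5 can be 10, hence y5 = 10.
The 7 still-open variables together cover exactly {6, 8, 9, 11, 12, 13, 14} — 7 values for 7 variables — and 12 appears only in y3's list, so y3 = 12.
Among the 6 still-open variables, 14 fits only y8 (and all 6 values in {6, 8, 9, 11, 13, 14} must be used), so y8 = 14.
Among the 5 still-open variables, 6 fits only y7 (and all 5 values in {6, 8, 9, 11, 13} must be used), so y7 = 6.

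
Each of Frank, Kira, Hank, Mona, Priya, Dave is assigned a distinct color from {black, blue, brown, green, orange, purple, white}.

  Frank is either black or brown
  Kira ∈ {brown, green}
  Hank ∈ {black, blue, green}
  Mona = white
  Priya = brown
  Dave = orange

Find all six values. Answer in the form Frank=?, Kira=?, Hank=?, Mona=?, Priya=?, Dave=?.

Mona has just one choice, so Mona = white.
That leaves Priya = brown. So Frank, Kira can't be brown.
That leaves Dave = orange.
Frank has just one choice, so Frank = black. Strike black from Hank.
Kira's domain is down to {green}, so Kira = green. Strike green from Hank.
That leaves Hank = blue.

Frank=black, Kira=green, Hank=blue, Mona=white, Priya=brown, Dave=orange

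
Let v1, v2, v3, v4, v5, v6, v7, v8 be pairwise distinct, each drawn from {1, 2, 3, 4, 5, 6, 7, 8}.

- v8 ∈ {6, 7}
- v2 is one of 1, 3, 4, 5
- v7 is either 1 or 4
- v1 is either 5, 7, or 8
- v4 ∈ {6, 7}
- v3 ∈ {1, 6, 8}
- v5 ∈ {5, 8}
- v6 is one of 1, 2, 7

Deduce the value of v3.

The 8 variables draw from only 8 values {1, 2, 3, 4, 5, 6, 7, 8}, so each is used; only v6 can be 2, hence v6 = 2.
Among the 7 still-open variables, 3 fits only v2 (and all 7 values in {1, 3, 4, 5, 6, 7, 8} must be used), so v2 = 3.
Among the 6 still-open variables, 4 fits only v7 (and all 6 values in {1, 4, 5, 6, 7, 8} must be used), so v7 = 4.
The 5 still-open variables draw from only 5 values {1, 5, 6, 7, 8}, so each is used; only v3 can be 1, hence v3 = 1.

1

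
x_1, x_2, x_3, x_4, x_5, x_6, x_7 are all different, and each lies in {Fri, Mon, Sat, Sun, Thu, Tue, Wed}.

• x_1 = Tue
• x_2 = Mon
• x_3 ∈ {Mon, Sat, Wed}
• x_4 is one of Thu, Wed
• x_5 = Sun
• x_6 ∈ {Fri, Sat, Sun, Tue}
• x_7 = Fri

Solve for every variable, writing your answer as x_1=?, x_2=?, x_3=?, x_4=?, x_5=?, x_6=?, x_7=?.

x_1=Tue, x_2=Mon, x_3=Wed, x_4=Thu, x_5=Sun, x_6=Sat, x_7=Fri

x_1 has just one choice, so x_1 = Tue. So x_6 can't be Tue.
x_2's domain is down to {Mon}, so x_2 = Mon. So x_3 can't be Mon.
x_5's domain is down to {Sun}, so x_5 = Sun. Eliminate Sun elsewhere: x_6.
x_7's domain is down to {Fri}, so x_7 = Fri. So x_6 can't be Fri.
That leaves x_6 = Sat. Remove Sat from x_3.
That leaves x_3 = Wed. Strike Wed from x_4.
x_4's domain is down to {Thu}, so x_4 = Thu.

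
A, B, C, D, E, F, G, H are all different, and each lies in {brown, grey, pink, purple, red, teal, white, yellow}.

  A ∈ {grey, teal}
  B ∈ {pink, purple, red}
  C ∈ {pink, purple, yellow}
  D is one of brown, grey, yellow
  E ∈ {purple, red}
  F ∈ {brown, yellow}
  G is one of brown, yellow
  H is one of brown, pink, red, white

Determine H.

The 8 variables together cover exactly {brown, grey, pink, purple, red, teal, white, yellow} — 8 values for 8 variables — and teal appears only in A's list, so A = teal.
The 7 still-open variables together cover exactly {brown, grey, pink, purple, red, white, yellow} — 7 values for 7 variables — and grey appears only in D's list, so D = grey.
The 6 still-open variables draw from only 6 values {brown, pink, purple, red, white, yellow}, so each is used; only H can be white, hence H = white.

white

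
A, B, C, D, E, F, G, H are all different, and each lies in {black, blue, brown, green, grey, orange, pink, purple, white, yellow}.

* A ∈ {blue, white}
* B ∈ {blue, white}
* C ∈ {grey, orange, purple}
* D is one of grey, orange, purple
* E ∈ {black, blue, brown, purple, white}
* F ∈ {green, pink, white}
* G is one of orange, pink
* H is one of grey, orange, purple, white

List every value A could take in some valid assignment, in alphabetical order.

blue, white

A and B between them cover only {blue, white} — a naked pair. Remove those values from E, F, H.
The 3 variables C, D, H are confined to {grey, orange, purple}, which locks those values in; drop them from E, G.
G must be pink (only option left). Eliminate pink elsewhere: F.
F must be green (only option left).
No further eliminations apply; A can still be any of blue, white.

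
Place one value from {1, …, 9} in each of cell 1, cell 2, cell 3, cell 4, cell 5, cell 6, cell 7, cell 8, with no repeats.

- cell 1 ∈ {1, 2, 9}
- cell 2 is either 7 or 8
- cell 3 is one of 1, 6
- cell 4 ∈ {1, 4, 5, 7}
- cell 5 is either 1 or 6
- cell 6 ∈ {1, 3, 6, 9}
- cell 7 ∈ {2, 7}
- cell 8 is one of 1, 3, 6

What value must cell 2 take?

8

The 2 variables cell 3 and cell 5 are confined to {1, 6}, which locks those values in; drop them from cell 1, cell 4, cell 6, cell 8.
cell 8's domain is down to {3}, so cell 8 = 3. Remove 3 from cell 6.
cell 6 must be 9 (only option left). So cell 1 can't be 9.
That leaves cell 1 = 2. Remove 2 from cell 7.
cell 7 has just one choice, so cell 7 = 7. So cell 2, cell 4 can't be 7.
So cell 2 = 8.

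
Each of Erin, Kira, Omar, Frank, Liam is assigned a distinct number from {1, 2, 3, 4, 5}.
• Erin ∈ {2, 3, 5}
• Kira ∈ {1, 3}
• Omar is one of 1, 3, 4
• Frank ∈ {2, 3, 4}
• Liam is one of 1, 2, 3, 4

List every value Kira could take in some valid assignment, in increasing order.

The 5 variables draw from only 5 values {1, 2, 3, 4, 5}, so each is used; only Erin can be 5, hence Erin = 5.
No further eliminations apply; Kira can still be any of 1, 3.

1, 3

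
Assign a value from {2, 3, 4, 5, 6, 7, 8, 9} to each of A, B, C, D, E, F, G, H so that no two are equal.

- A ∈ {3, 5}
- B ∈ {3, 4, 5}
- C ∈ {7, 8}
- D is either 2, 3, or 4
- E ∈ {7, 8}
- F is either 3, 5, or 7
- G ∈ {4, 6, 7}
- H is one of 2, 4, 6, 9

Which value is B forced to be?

4

The 8 variables draw from only 8 values {2, 3, 4, 5, 6, 7, 8, 9}, so each is used; only H can be 9, hence H = 9.
The 7 still-open variables together cover exactly {2, 3, 4, 5, 6, 7, 8} — 7 values for 7 variables — and 2 appears only in D's list, so D = 2.
The 6 still-open variables together cover exactly {3, 4, 5, 6, 7, 8} — 6 values for 6 variables — and 6 appears only in G's list, so G = 6.
The 5 still-open variables draw from only 5 values {3, 4, 5, 7, 8}, so each is used; only B can be 4, hence B = 4.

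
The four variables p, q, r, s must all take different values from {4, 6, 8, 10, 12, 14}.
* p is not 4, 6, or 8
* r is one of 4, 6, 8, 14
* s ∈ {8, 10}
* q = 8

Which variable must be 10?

q must be 8 (only option left). Strike 8 from r, s.
So 10 goes to s.

s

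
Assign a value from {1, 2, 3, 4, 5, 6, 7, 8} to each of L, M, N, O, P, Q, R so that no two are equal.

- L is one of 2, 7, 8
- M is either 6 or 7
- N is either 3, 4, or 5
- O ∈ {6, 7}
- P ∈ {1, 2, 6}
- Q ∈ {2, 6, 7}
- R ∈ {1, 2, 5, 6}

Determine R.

The 2 variables M and O are confined to {6, 7}, which locks those values in; drop them from L, P, Q, R.
Q must be 2 (only option left). Remove 2 from L, P, R.
That leaves L = 8.
P's domain is down to {1}, so P = 1. Strike 1 from R.
So R = 5.

5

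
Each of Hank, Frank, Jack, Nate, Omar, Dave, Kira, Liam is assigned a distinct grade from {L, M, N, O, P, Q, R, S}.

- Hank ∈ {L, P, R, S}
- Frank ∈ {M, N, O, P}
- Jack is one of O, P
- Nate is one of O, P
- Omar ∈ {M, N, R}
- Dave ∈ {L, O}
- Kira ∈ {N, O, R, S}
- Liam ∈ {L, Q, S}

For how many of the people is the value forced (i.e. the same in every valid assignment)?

Among the 8 variables, Q fits only Liam (and all 8 values in {L, M, N, O, P, Q, R, S} must be used), so Liam = Q.
The 2 variables Jack and Nate are confined to {O, P}, which locks those values in; drop them from Hank, Frank, Dave, Kira.
Dave has just one choice, so Dave = L. So Hank can't be L.
Determined: Dave=L, Liam=Q. The other people each still have more than one consistent value. That makes 2.

2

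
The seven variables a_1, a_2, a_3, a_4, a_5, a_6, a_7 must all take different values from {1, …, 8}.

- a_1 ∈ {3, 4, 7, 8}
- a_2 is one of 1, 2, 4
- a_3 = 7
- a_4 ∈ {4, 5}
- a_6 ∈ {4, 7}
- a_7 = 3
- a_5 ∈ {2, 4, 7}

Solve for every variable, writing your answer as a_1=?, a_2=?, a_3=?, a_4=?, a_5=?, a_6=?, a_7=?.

a_1=8, a_2=1, a_3=7, a_4=5, a_5=2, a_6=4, a_7=3

a_3 has just one choice, so a_3 = 7. Strike 7 from a_1, a_5, a_6.
a_6 has just one choice, so a_6 = 4. Remove 4 from a_1, a_2, a_4, a_5.
a_7 must be 3 (only option left). Strike 3 from a_1.
a_1 must be 8 (only option left).
a_4 has just one choice, so a_4 = 5.
a_5's domain is down to {2}, so a_5 = 2. Eliminate 2 elsewhere: a_2.
a_2 has just one choice, so a_2 = 1.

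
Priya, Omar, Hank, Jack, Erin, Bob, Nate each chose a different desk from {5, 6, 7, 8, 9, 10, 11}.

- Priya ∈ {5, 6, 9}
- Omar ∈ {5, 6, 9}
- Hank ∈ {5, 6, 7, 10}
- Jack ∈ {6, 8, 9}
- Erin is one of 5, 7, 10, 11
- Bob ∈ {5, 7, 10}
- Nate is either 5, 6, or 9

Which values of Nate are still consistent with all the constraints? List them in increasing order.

Among the 7 variables, 8 fits only Jack (and all 7 values in {5, 6, 7, 8, 9, 10, 11} must be used), so Jack = 8.
The 6 still-open variables together cover exactly {5, 6, 7, 9, 10, 11} — 6 values for 6 variables — and 11 appears only in Erin's list, so Erin = 11.
The 3 variables Priya, Omar, Nate are confined to {5, 6, 9}, which locks those values in; drop them from Hank, Bob.
No further eliminations apply; Nate can still be any of 5, 6, 9.

5, 6, 9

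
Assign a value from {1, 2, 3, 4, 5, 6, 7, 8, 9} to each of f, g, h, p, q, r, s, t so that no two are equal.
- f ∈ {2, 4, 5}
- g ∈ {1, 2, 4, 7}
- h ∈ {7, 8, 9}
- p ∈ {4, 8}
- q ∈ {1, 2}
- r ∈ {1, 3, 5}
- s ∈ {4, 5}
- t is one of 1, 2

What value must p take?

8

The 8 variables draw from only 8 values {1, 2, 3, 4, 5, 7, 8, 9}, so each is used; only r can be 3, hence r = 3.
The 7 still-open variables together cover exactly {1, 2, 4, 5, 7, 8, 9} — 7 values for 7 variables — and 9 appears only in h's list, so h = 9.
Among the 6 still-open variables, 7 fits only g (and all 6 values in {1, 2, 4, 5, 7, 8} must be used), so g = 7.
The 5 still-open variables together cover exactly {1, 2, 4, 5, 8} — 5 values for 5 variables — and 8 appears only in p's list, so p = 8.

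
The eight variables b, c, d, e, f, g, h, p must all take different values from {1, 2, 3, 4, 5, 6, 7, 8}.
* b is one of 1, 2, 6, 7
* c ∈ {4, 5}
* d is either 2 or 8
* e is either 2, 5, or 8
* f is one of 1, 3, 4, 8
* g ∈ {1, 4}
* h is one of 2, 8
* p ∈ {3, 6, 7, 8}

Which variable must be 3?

f

The 2 variables d and h are confined to {2, 8}, which locks those values in; drop them from b, e, f, p.
e has just one choice, so e = 5. Strike 5 from c.
c must be 4 (only option left). Strike 4 from f, g.
g has just one choice, so g = 1. Remove 1 from b, f.
So 3 goes to f.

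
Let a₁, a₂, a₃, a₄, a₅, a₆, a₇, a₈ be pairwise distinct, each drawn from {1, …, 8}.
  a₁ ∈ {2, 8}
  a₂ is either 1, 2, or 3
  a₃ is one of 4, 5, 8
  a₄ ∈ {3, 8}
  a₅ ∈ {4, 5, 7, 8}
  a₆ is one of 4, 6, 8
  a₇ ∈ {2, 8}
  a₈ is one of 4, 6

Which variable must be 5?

The 8 variables together cover exactly {1, 2, 3, 4, 5, 6, 7, 8} — 8 values for 8 variables — and 1 appears only in a₂'s list, so a₂ = 1.
Among the 7 still-open variables, 3 fits only a₄ (and all 7 values in {2, 3, 4, 5, 6, 7, 8} must be used), so a₄ = 3.
The 6 still-open variables draw from only 6 values {2, 4, 5, 6, 7, 8}, so each is used; only a₅ can be 7, hence a₅ = 7.
The 5 still-open variables together cover exactly {2, 4, 5, 6, 8} — 5 values for 5 variables — and 5 appears only in a₃'s list, so a₃ = 5.

a₃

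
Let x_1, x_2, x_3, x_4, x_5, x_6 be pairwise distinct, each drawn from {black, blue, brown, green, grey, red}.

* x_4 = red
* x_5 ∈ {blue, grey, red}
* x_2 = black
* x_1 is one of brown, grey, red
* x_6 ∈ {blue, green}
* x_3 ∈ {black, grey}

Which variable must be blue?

x_5

x_2 must be black (only option left). Strike black from x_3.
x_3's domain is down to {grey}, so x_3 = grey. So x_1, x_5 can't be grey.
That leaves x_4 = red. So x_1, x_5 can't be red.
So blue goes to x_5.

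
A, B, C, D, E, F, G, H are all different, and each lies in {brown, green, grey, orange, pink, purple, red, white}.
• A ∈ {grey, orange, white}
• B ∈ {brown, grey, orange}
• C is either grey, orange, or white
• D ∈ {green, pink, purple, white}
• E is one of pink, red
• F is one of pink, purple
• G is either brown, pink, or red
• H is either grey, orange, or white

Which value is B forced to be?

Among the 8 variables, green fits only D (and all 8 values in {brown, green, grey, orange, pink, purple, red, white} must be used), so D = green.
Among the 7 still-open variables, purple fits only F (and all 7 values in {brown, grey, orange, pink, purple, red, white} must be used), so F = purple.
A, C, H between them cover only {grey, orange, white} — a naked triple. Remove those values from B.
So B = brown.

brown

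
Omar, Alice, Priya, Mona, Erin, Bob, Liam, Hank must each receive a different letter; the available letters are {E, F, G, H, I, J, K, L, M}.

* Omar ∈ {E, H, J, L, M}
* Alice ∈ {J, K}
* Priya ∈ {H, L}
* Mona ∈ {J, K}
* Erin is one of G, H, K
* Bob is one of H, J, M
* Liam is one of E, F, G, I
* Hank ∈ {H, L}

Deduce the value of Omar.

Alice and Mona between them cover only {J, K} — a naked pair. Remove those values from Omar, Erin, Bob.
The 2 variables Priya and Hank are confined to {H, L}, which locks those values in; drop them from Omar, Erin, Bob.
Erin's domain is down to {G}, so Erin = G. Remove G from Liam.
Bob must be M (only option left). Eliminate M elsewhere: Omar.
So Omar = E.

E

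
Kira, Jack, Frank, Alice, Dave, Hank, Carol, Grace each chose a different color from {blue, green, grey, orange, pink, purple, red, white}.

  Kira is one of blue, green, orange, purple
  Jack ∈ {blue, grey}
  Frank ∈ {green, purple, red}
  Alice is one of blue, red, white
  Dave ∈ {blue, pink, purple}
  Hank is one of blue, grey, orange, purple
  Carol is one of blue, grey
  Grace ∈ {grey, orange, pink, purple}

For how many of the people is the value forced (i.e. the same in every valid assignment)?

3

Among the 8 variables, white fits only Alice (and all 8 values in {blue, green, grey, orange, pink, purple, red, white} must be used), so Alice = white.
Among the 7 still-open variables, red fits only Frank (and all 7 values in {blue, green, grey, orange, pink, purple, red} must be used), so Frank = red.
Among the 6 still-open variables, green fits only Kira (and all 6 values in {blue, green, grey, orange, pink, purple} must be used), so Kira = green.
The 2 variables Jack and Carol are confined to {blue, grey}, which locks those values in; drop them from Dave, Hank, Grace.
Determined: Kira=green, Frank=red, Alice=white. The other people each still have more than one consistent value. That makes 3.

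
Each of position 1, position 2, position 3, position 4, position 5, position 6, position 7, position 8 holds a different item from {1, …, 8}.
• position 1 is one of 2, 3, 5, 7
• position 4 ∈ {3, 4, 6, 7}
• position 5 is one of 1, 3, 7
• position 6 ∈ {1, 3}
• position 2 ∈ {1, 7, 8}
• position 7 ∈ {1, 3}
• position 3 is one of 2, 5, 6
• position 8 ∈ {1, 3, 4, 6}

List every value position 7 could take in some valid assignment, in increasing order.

1, 3

Among the 8 variables, 8 fits only position 2 (and all 8 values in {1, 2, 3, 4, 5, 6, 7, 8} must be used), so position 2 = 8.
The 2 variables position 6 and position 7 are confined to {1, 3}, which locks those values in; drop them from position 1, position 4, position 5, position 8.
position 5 has just one choice, so position 5 = 7. Remove 7 from position 1, position 4.
The 2 variables position 4 and position 8 are confined to {4, 6}, which locks those values in; drop them from position 3.
No further eliminations apply; position 7 can still be any of 1, 3.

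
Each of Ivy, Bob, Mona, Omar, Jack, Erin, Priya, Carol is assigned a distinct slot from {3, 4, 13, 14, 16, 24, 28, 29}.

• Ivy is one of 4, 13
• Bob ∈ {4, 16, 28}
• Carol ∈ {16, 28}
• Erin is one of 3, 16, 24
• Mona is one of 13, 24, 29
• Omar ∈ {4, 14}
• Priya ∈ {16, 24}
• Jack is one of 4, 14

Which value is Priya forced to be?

The 8 variables draw from only 8 values {3, 4, 13, 14, 16, 24, 28, 29}, so each is used; only Erin can be 3, hence Erin = 3.
The 7 still-open variables together cover exactly {4, 13, 14, 16, 24, 28, 29} — 7 values for 7 variables — and 29 appears only in Mona's list, so Mona = 29.
The 6 still-open variables draw from only 6 values {4, 13, 14, 16, 24, 28}, so each is used; only Ivy can be 13, hence Ivy = 13.
The 5 still-open variables draw from only 5 values {4, 14, 16, 24, 28}, so each is used; only Priya can be 24, hence Priya = 24.

24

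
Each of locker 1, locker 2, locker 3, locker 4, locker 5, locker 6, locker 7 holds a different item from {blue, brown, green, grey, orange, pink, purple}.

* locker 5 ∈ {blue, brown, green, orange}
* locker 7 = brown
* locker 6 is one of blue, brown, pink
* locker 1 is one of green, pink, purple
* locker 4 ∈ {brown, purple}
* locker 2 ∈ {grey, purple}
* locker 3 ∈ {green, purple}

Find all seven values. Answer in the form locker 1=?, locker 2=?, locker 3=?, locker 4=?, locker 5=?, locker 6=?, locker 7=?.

locker 1=pink, locker 2=grey, locker 3=green, locker 4=purple, locker 5=orange, locker 6=blue, locker 7=brown

locker 7 must be brown (only option left). Remove brown from locker 4, locker 5, locker 6.
locker 4 must be purple (only option left). Strike purple from locker 1, locker 2, locker 3.
locker 2 must be grey (only option left).
locker 3 must be green (only option left). Strike green from locker 1, locker 5.
That leaves locker 1 = pink. Eliminate pink elsewhere: locker 6.
locker 6 must be blue (only option left). So locker 5 can't be blue.
That leaves locker 5 = orange.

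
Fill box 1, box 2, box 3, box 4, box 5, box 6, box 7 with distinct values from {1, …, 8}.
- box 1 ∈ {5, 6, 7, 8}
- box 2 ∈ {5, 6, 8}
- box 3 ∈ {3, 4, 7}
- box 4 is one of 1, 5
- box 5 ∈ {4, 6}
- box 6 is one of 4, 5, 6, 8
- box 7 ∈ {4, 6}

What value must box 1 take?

Among the 7 variables, 1 fits only box 4 (and all 7 values in {1, 3, 4, 5, 6, 7, 8} must be used), so box 4 = 1.
Among the 6 still-open variables, 3 fits only box 3 (and all 6 values in {3, 4, 5, 6, 7, 8} must be used), so box 3 = 3.
The 5 still-open variables together cover exactly {4, 5, 6, 7, 8} — 5 values for 5 variables — and 7 appears only in box 1's list, so box 1 = 7.

7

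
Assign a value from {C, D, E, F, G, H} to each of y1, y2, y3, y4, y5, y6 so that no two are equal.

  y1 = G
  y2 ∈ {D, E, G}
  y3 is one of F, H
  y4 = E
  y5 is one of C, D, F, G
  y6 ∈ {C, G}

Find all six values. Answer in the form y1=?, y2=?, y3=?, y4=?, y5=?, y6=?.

y1 has just one choice, so y1 = G. Strike G from y2, y5, y6.
y4's domain is down to {E}, so y4 = E. Remove E from y2.
y6 must be C (only option left). Remove C from y5.
That leaves y2 = D. So y5 can't be D.
y5's domain is down to {F}, so y5 = F. Strike F from y3.
y3 has just one choice, so y3 = H.

y1=G, y2=D, y3=H, y4=E, y5=F, y6=C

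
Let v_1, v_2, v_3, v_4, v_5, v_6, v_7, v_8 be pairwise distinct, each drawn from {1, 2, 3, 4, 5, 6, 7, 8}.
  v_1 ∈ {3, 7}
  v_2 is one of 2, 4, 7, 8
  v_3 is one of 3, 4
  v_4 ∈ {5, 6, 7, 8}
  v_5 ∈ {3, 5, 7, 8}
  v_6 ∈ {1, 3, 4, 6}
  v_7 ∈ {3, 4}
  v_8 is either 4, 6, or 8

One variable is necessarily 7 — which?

v_1

Among the 8 variables, 1 fits only v_6 (and all 8 values in {1, 2, 3, 4, 5, 6, 7, 8} must be used), so v_6 = 1.
The 7 still-open variables together cover exactly {2, 3, 4, 5, 6, 7, 8} — 7 values for 7 variables — and 2 appears only in v_2's list, so v_2 = 2.
v_3 and v_7 share exactly the 2 values {3, 4}; by pigeonhole those values go to them, so strike 3, 4 from v_1, v_5, v_8.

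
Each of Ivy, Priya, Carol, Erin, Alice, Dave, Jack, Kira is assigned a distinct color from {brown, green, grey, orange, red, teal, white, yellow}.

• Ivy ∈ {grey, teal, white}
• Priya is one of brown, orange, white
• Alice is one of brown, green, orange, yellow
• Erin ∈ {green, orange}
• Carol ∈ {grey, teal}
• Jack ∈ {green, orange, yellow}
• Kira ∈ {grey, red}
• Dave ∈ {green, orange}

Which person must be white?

Priya

The 8 variables together cover exactly {brown, green, grey, orange, red, teal, white, yellow} — 8 values for 8 variables — and red appears only in Kira's list, so Kira = red.
Erin and Dave share exactly the 2 values {green, orange}; by pigeonhole those values go to them, so strike green, orange from Priya, Alice, Jack.
Jack must be yellow (only option left). Strike yellow from Alice.
Alice must be brown (only option left). Strike brown from Priya.
So white goes to Priya.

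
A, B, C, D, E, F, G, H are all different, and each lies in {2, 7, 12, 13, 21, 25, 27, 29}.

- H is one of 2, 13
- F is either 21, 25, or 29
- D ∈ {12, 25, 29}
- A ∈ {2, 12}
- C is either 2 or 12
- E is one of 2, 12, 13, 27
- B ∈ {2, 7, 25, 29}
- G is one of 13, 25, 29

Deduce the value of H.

Among the 8 variables, 7 fits only B (and all 8 values in {2, 7, 12, 13, 21, 25, 27, 29} must be used), so B = 7.
The 7 still-open variables together cover exactly {2, 12, 13, 21, 25, 27, 29} — 7 values for 7 variables — and 21 appears only in F's list, so F = 21.
The 6 still-open variables draw from only 6 values {2, 12, 13, 25, 27, 29}, so each is used; only E can be 27, hence E = 27.
A and C between them cover only {2, 12} — a naked pair. Remove those values from D, H.
So H = 13.

13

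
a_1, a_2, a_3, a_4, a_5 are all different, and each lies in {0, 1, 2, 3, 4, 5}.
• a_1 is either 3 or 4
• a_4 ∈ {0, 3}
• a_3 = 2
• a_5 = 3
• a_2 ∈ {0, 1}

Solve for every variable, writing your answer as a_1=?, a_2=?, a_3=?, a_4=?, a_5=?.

a_1=4, a_2=1, a_3=2, a_4=0, a_5=3

a_3's domain is down to {2}, so a_3 = 2.
a_5's domain is down to {3}, so a_5 = 3. So a_1, a_4 can't be 3.
a_1 must be 4 (only option left).
a_4's domain is down to {0}, so a_4 = 0. Remove 0 from a_2.
a_2 must be 1 (only option left).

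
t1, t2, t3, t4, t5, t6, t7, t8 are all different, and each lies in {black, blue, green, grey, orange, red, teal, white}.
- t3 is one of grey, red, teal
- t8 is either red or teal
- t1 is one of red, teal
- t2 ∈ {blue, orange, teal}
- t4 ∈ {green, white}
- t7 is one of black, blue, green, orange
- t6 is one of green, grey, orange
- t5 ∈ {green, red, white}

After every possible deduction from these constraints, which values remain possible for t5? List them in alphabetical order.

green, white

The 8 variables together cover exactly {black, blue, green, grey, orange, red, teal, white} — 8 values for 8 variables — and black appears only in t7's list, so t7 = black.
The 7 still-open variables together cover exactly {blue, green, grey, orange, red, teal, white} — 7 values for 7 variables — and blue appears only in t2's list, so t2 = blue.
The 6 still-open variables draw from only 6 values {green, grey, orange, red, teal, white}, so each is used; only t6 can be orange, hence t6 = orange.
Among the 5 still-open variables, grey fits only t3 (and all 5 values in {green, grey, red, teal, white} must be used), so t3 = grey.
t1 and t8 share exactly the 2 values {red, teal}; by pigeonhole those values go to them, so strike red, teal from t5.
No further eliminations apply; t5 can still be any of green, white.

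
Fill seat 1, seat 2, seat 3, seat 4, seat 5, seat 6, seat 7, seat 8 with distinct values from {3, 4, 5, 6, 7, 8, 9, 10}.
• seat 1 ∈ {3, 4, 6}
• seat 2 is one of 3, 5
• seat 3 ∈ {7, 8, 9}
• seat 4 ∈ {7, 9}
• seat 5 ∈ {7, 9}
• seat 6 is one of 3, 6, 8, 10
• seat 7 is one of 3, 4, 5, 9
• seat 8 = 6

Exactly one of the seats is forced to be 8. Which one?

seat 8 has just one choice, so seat 8 = 6. So seat 1, seat 6 can't be 6.
Among the 7 still-open variables, 10 fits only seat 6 (and all 7 values in {3, 4, 5, 7, 8, 9, 10} must be used), so seat 6 = 10.
The 6 still-open variables together cover exactly {3, 4, 5, 7, 8, 9} — 6 values for 6 variables — and 8 appears only in seat 3's list, so seat 3 = 8.

seat 3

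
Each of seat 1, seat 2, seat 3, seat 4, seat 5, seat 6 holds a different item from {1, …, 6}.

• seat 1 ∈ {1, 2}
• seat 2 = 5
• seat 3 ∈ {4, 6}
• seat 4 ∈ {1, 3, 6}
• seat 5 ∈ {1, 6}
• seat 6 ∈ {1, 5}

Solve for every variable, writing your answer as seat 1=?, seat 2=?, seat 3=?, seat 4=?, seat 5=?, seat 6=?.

seat 1=2, seat 2=5, seat 3=4, seat 4=3, seat 5=6, seat 6=1

seat 2 has just one choice, so seat 2 = 5. Remove 5 from seat 6.
seat 6's domain is down to {1}, so seat 6 = 1. Eliminate 1 elsewhere: seat 1, seat 4, seat 5.
seat 1 has just one choice, so seat 1 = 2.
seat 5's domain is down to {6}, so seat 5 = 6. Remove 6 from seat 3, seat 4.
That leaves seat 3 = 4.
seat 4 has just one choice, so seat 4 = 3.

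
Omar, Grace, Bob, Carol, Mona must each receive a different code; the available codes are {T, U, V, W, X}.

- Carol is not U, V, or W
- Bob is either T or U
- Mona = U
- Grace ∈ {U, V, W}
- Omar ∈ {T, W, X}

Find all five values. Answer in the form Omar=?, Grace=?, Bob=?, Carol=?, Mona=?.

Mona must be U (only option left). Remove U from Grace, Bob.
Bob has just one choice, so Bob = T. Remove T from Omar, Carol.
That leaves Carol = X. Strike X from Omar.
Omar has just one choice, so Omar = W. So Grace can't be W.
Grace has just one choice, so Grace = V.

Omar=W, Grace=V, Bob=T, Carol=X, Mona=U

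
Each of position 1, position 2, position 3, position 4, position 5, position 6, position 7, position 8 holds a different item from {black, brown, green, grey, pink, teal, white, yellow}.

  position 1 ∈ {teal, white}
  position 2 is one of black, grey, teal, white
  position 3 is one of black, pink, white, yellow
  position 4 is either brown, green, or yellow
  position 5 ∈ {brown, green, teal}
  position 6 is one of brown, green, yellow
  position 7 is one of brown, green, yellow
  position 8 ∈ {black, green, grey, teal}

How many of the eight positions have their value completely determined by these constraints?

3

Among the 8 variables, pink fits only position 3 (and all 8 values in {black, brown, green, grey, pink, teal, white, yellow} must be used), so position 3 = pink.
The 3 variables position 4, position 6, position 7 are confined to {brown, green, yellow}, which locks those values in; drop them from position 5, position 8.
position 5's domain is down to {teal}, so position 5 = teal. So position 1, position 2, position 8 can't be teal.
That leaves position 1 = white. Remove white from position 2.
Determined: position 1=white, position 3=pink, position 5=teal. The other positions each still have more than one consistent value. That makes 3.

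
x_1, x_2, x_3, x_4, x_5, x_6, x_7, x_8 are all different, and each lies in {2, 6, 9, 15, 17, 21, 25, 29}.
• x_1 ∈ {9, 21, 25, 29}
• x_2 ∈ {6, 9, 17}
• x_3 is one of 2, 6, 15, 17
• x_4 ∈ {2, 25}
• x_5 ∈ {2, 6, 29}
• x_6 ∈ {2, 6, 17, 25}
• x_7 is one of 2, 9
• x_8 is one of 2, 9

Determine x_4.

25

The 8 variables draw from only 8 values {2, 6, 9, 15, 17, 21, 25, 29}, so each is used; only x_3 can be 15, hence x_3 = 15.
The 7 still-open variables draw from only 7 values {2, 6, 9, 17, 21, 25, 29}, so each is used; only x_1 can be 21, hence x_1 = 21.
The 6 still-open variables together cover exactly {2, 6, 9, 17, 25, 29} — 6 values for 6 variables — and 29 appears only in x_5's list, so x_5 = 29.
The 2 variables x_7 and x_8 are confined to {2, 9}, which locks those values in; drop them from x_2, x_4, x_6.
So x_4 = 25.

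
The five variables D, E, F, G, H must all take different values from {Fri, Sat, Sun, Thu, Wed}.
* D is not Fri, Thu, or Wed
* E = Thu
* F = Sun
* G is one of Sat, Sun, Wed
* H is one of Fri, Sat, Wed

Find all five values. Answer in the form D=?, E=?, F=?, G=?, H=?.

E has just one choice, so E = Thu.
F's domain is down to {Sun}, so F = Sun. Eliminate Sun elsewhere: D, G.
D must be Sat (only option left). Eliminate Sat elsewhere: G, H.
That leaves G = Wed. Strike Wed from H.
H's domain is down to {Fri}, so H = Fri.

D=Sat, E=Thu, F=Sun, G=Wed, H=Fri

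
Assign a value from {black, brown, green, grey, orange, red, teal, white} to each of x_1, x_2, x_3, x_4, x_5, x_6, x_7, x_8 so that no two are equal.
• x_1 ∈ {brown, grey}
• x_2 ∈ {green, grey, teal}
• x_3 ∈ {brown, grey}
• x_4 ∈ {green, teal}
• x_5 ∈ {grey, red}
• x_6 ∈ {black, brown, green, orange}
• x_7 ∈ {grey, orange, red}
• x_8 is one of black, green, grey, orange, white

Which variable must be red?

Among the 8 variables, white fits only x_8 (and all 8 values in {black, brown, green, grey, orange, red, teal, white} must be used), so x_8 = white.
The 7 still-open variables draw from only 7 values {black, brown, green, grey, orange, red, teal}, so each is used; only x_6 can be black, hence x_6 = black.
Among the 6 still-open variables, orange fits only x_7 (and all 6 values in {brown, green, grey, orange, red, teal} must be used), so x_7 = orange.
Among the 5 still-open variables, red fits only x_5 (and all 5 values in {brown, green, grey, red, teal} must be used), so x_5 = red.

x_5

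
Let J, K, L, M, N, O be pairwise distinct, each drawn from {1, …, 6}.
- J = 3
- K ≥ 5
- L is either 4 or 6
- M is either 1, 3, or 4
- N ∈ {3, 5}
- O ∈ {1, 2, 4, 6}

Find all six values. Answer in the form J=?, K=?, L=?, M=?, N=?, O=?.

J has just one choice, so J = 3. Eliminate 3 elsewhere: M, N.
N must be 5 (only option left). So K can't be 5.
K's domain is down to {6}, so K = 6. So L, O can't be 6.
That leaves L = 4. So M, O can't be 4.
M's domain is down to {1}, so M = 1. Remove 1 from O.
O has just one choice, so O = 2.

J=3, K=6, L=4, M=1, N=5, O=2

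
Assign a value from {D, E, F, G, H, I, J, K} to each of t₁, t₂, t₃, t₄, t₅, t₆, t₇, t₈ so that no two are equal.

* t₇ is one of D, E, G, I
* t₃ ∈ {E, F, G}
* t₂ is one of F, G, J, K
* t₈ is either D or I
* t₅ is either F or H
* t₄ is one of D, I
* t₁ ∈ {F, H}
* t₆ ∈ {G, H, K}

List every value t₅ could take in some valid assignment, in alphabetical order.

Among the 8 variables, J fits only t₂ (and all 8 values in {D, E, F, G, H, I, J, K} must be used), so t₂ = J.
Among the 7 still-open variables, K fits only t₆ (and all 7 values in {D, E, F, G, H, I, K} must be used), so t₆ = K.
t₁ and t₅ share exactly the 2 values {F, H}; by pigeonhole those values go to them, so strike F, H from t₃.
t₄ and t₈ share exactly the 2 values {D, I}; by pigeonhole those values go to them, so strike D, I from t₇.
No further eliminations apply; t₅ can still be any of F, H.

F, H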